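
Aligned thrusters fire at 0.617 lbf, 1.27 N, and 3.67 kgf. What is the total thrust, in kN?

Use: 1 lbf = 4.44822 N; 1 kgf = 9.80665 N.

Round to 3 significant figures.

0.0400 kN

0.617 lbf × 4.44822 = 2.74455 N
1.27 N (already N)
3.67 kgf × 9.80665 = 35.9904 N
Combined: 2.74455 + 1.27 + 35.9904 = 40.005 N
In kN: 40.005 / 1000 = 0.040005 kN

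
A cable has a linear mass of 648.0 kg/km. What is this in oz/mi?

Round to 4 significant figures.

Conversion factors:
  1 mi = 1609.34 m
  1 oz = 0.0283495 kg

648.0 kg/km ÷ 1000 m/km = 0.648 kg/m
0.648 kg/m ÷ 0.0283495 kg/oz × 1609.34 m/mi = 36785.6 oz/mi

3.679×10⁴ oz/mi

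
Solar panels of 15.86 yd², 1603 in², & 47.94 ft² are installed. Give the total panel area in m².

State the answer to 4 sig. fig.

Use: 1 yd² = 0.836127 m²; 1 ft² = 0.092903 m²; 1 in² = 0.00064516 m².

15.86 yd² × 0.836127 = 13.261 m²
1603 in² × 0.00064516 = 1.03419 m²
47.94 ft² × 0.092903 = 4.45377 m²
Total: 13.261 + 1.03419 + 4.45377 = 18.749 m²

18.75 m²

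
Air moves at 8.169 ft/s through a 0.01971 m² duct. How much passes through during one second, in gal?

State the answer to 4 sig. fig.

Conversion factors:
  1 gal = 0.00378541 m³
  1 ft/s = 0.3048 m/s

8.169 ft/s × 0.3048 = 2.48991 m/s
V = v × A × t = 2.48991 m/s × 0.01971 m² × 1 s = 0.0490761 m³
0.0490761 m³ ÷ (0.00378541 m³/gal) = 12.9645 gal

12.96 gal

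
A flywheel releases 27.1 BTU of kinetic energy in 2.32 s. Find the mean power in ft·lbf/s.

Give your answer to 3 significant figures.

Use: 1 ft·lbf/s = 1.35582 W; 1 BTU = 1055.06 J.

27.1 BTU × 1055.06 → 28592.1 J
P = E / t = 28592.1 J / 2.32 s = 12324.2 W
12324.2 W ÷ (1.35582 W/ft·lbf/s) = 9089.85 ft·lbf/s

9090 ft·lbf/s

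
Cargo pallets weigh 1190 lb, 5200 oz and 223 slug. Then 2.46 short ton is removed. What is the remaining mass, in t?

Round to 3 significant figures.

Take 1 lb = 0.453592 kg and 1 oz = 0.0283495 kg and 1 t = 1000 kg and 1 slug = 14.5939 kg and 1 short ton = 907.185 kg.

1190 lb × 0.453592 = 539.774 kg
5200 oz × 0.0283495 = 147.417 kg
223 slug × 14.5939 = 3254.44 kg
2.46 short ton × 907.185 = 2231.68 kg
Sum: 539.774 + 147.417 + 3254.44 − 2231.68 = 1709.95 kg
In t: 1709.95 / 1000 = 1.70995 t

1.71 t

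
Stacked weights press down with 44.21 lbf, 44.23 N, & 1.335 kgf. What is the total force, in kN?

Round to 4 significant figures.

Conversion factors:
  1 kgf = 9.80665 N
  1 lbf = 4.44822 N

44.21 lbf × 4.44822 = 196.656 N
44.23 N (already N)
1.335 kgf × 9.80665 = 13.0919 N
Combined: 196.656 + 44.23 + 13.0919 = 253.978 N
In kN: 253.978 / 1000 = 0.253978 kN

0.2540 kN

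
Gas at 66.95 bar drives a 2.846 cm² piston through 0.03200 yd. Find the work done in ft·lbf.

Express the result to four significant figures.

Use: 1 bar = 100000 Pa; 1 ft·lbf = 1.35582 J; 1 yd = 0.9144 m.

66.95 bar → 6.695×10⁶ Pa
2.846 cm² → 2.846×10⁻⁴ m²
F = P × A = 6.695×10⁶ × 2.846×10⁻⁴ = 1905.4 N
0.03200 yd → 0.0292608 m
W = F × d = 1905.4 × 0.0292608 = 55.7535 J
In ft·lbf: 55.7535 / 1.35582 = 41.1216 ft·lbf

41.12 ft·lbf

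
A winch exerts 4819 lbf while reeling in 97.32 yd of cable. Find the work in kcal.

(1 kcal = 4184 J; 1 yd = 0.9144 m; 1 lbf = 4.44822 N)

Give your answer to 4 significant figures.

455.9 kcal

4819 lbf × 4.44822 = 21436 N
97.32 yd × 0.9144 = 88.9894 m
W = F × d = 21436 N × 88.9894 m = 1.90758×10⁶ J
1.90758×10⁶ J ÷ (4184 J/kcal) = 455.923 kcal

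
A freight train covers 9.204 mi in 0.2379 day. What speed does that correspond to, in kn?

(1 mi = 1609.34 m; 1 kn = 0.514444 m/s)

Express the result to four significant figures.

9.204 mi × 1609.34 = 14812.4 m
0.2379 day × 86400 = 20554.6 s
v = d / t = 14812.4 m / 20554.6 s = 0.720637 m/s
0.720637 m/s ÷ (0.514444 m/s/kn) = 1.40081 kn

1.401 kn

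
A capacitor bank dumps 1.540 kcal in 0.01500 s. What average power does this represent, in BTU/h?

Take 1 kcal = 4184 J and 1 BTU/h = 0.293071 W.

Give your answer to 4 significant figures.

1.540 kcal × 4184 → 6443.36 J
P = E / t = 6443.36 J / 0.015 s = 429557 W
429557 W ÷ (0.293071 W/BTU/h) = 1.46571×10⁶ BTU/h

1.466×10⁶ BTU/h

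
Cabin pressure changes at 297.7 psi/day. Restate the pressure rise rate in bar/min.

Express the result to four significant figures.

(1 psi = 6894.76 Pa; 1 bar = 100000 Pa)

297.7 psi/day × 6894.76 Pa/psi ÷ 86400 s/day = 23.7566 Pa/s
23.7566 Pa/s ÷ 100000 Pa/bar × 60 s/min = 0.014254 bar/min

0.01425 bar/min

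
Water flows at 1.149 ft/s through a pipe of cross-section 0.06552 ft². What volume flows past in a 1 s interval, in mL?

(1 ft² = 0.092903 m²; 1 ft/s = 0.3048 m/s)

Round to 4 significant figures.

2132 mL

1.149 ft/s × 0.3048 = 0.350215 m/s
0.06552 ft² × 0.092903 = 0.006087 m²
V = v × A × t = 0.350215 m/s × 0.006087 m² × 1 s = 0.00213176 m³
0.00213176 m³ ÷ (10⁻⁶ m³/mL) = 2131.76 mL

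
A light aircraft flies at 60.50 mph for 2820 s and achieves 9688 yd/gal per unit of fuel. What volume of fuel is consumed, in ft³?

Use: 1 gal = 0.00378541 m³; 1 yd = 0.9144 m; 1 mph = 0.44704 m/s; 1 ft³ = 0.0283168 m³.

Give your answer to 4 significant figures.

1.151 ft³

60.50 mph → 27.0459 m/s
d = v × t = 27.0459 × 2820 = 76269.4 m
9688 yd/gal → 2.34022×10⁶ m/m³
V = d / (distance per unit fuel) = 76269.4 / 2.34022×10⁶ = 0.0325907 m³
In ft³: 0.0325907 / 0.0283168 = 1.15093 ft³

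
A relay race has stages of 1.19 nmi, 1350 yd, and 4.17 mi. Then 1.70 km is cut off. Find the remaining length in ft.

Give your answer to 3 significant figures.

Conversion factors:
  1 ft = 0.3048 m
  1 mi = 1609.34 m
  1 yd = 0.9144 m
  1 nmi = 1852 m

2.77×10⁴ ft

1.19 nmi × 1852 → 2203.88 m
1350 yd × 0.9144 → 1234.44 m
4.17 mi × 1609.34 → 6710.95 m
1.70 km × 1000 → 1700 m
Sum: 2203.88 + 1234.44 + 6710.95 − 1700 = 8449.27 m
In ft: 8449.27 / 0.3048 = 27720.7 ft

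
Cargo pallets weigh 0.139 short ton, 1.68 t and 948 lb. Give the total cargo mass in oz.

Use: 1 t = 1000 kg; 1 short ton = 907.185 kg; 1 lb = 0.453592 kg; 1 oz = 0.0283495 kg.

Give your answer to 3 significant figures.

7.89×10⁴ oz

0.139 short ton × 907.185 = 126.099 kg
1.68 t × 1000 = 1680 kg
948 lb × 0.453592 = 430.005 kg
Combined: 126.099 + 1680 + 430.005 = 2236.1 kg
In oz: 2236.1 / 0.0283495 = 78876.2 oz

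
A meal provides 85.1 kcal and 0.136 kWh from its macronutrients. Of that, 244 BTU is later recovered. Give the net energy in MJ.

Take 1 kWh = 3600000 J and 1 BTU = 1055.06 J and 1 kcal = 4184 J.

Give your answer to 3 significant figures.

0.588 MJ

85.1 kcal × 4184 = 356058 J
0.136 kWh × 3600000 = 489600 J
244 BTU × 1055.06 = 257435 J
Net: 356058 + 489600 − 257435 = 588223 J
In MJ: 588223 / 1000000 = 0.588223 MJ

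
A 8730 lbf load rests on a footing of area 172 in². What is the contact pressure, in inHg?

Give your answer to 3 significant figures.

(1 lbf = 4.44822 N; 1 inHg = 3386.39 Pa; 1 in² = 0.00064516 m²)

8730 lbf × 4.44822 = 38833 N
172 in² × 0.00064516 = 0.110968 m²
P = F / A = 38833 N / 0.110968 m² = 349948 Pa
349948 Pa ÷ (3386.39 Pa/inHg) = 103.34 inHg

103 inHg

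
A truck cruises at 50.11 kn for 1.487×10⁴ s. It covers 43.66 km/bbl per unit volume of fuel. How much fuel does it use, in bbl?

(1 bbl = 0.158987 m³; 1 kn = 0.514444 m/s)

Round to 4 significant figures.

8.780 bbl

50.11 kn → 25.7788 m/s
d = v × t = 25.7788 × 14870 = 383331 m
43.66 km/bbl → 274614 m/m³
V = d / (distance per unit fuel) = 383331 / 274614 = 1.39589 m³
In bbl: 1.39589 / 0.158987 = 8.7799 bbl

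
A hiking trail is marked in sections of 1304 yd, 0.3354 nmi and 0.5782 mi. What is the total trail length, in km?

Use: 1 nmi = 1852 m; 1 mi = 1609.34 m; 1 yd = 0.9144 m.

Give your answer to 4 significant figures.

1304 yd × 0.9144 = 1192.38 m
0.3354 nmi × 1852 = 621.161 m
0.5782 mi × 1609.34 = 930.52 m
Sum: 1192.38 + 621.161 + 930.52 = 2744.06 m
In km: 2744.06 / 1000 = 2.74406 km

2.744 km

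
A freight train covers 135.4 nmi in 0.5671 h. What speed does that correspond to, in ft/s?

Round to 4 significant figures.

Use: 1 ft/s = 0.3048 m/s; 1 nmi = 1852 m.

403.0 ft/s

135.4 nmi × 1852 → 250761 m
0.5671 h × 3600 → 2041.56 s
v = d / t = 250761 m / 2041.56 s = 122.828 m/s
122.828 m/s ÷ (0.3048 m/s/ft/s) = 402.979 ft/s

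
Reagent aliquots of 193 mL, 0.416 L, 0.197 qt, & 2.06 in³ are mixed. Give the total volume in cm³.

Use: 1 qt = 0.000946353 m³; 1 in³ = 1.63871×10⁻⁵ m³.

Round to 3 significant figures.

193 mL × 10⁻⁶ = 1.93×10⁻⁴ m³
0.416 L × 0.001 = 4.16×10⁻⁴ m³
0.197 qt × 0.000946353 = 1.86432×10⁻⁴ m³
2.06 in³ × 1.63871×10⁻⁵ = 3.37574×10⁻⁵ m³
Sum: 1.93×10⁻⁴ + 4.16×10⁻⁴ + 1.86432×10⁻⁴ + 3.37574×10⁻⁵ = 8.29189×10⁻⁴ m³
In cm³: 8.29189×10⁻⁴ / 10⁻⁶ = 829.189 cm³

829 cm³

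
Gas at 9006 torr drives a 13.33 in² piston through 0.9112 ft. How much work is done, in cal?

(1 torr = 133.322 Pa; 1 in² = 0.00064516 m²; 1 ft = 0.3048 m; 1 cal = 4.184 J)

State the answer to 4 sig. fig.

685.4 cal

9006 torr → 1.2007×10⁶ Pa
13.33 in² → 0.00859998 m²
F = P × A = 1.2007×10⁶ × 0.00859998 = 10326 N
0.9112 ft → 0.277734 m
W = F × d = 10326 × 0.277734 = 2867.88 J
In cal: 2867.88 / 4.184 = 685.44 cal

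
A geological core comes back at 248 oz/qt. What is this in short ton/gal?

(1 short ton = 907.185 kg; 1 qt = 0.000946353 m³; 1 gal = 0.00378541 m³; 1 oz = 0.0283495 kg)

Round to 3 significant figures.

248 oz/qt × 0.0283495 kg/oz ÷ 0.000946353 m³/qt = 7429.23 kg/m³
7429.23 kg/m³ ÷ 907.185 kg/short ton × 0.00378541 m³/gal = 0.0309999 short ton/gal

0.0310 short ton/gal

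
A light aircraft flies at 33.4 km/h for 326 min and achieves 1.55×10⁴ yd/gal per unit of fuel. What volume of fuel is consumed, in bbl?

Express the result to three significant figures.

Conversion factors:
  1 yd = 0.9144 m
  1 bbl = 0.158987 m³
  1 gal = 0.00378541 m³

0.305 bbl

33.4 km/h → 9.27778 m/s
326 min → 19560 s
d = v × t = 9.27778 × 19560 = 181473 m
1.55×10⁴ yd/gal → 3.74417×10⁶ m/m³
V = d / (distance per unit fuel) = 181473 / 3.74417×10⁶ = 0.0484682 m³
In bbl: 0.0484682 / 0.158987 = 0.304856 bbl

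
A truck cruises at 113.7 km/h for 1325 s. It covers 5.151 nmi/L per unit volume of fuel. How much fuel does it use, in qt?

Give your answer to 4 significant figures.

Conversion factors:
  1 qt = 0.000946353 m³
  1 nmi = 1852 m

4.635 qt

113.7 km/h → 31.5833 m/s
d = v × t = 31.5833 × 1325 = 41847.9 m
5.151 nmi/L → 9.53965×10⁶ m/m³
V = d / (distance per unit fuel) = 41847.9 / 9.53965×10⁶ = 0.00438673 m³
In qt: 0.00438673 / 0.000946353 = 4.63541 qt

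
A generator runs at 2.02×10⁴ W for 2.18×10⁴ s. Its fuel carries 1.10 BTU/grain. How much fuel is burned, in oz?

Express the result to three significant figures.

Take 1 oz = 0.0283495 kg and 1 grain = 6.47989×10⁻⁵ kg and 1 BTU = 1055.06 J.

867 oz

E = P × t = 20200 × 21800 = 4.4036×10⁸ J
1.10 BTU/grain → 1.79103×10⁷ J/kg
m = E / e_s = 4.4036×10⁸ / 1.79103×10⁷ = 24.587 kg
In oz: 24.587 / 0.0283495 = 867.282 oz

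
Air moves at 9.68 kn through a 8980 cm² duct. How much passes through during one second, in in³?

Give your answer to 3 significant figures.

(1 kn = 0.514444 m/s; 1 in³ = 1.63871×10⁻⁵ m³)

9.68 kn × 0.514444 = 4.97982 m/s
8980 cm² × 0.0001 = 0.898 m²
V = v × A × t = 4.97982 m/s × 0.898 m² × 1 s = 4.47188 m³
4.47188 m³ ÷ (1.63871×10⁻⁵ m³/in³) = 272890 in³

2.73×10⁵ in³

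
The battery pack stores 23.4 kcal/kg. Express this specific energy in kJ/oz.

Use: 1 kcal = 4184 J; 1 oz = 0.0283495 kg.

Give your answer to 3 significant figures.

23.4 kcal/kg × 4184 J/kcal = 97905.6 J/kg
97905.6 J/kg ÷ 1000 J/kJ × 0.0283495 kg/oz = 2.77557 kJ/oz

2.78 kJ/oz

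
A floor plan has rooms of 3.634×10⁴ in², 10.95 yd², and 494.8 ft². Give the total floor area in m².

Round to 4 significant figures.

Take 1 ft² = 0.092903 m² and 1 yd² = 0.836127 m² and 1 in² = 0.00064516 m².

78.57 m²

3.634×10⁴ in² × 0.00064516 → 23.4451 m²
10.95 yd² × 0.836127 → 9.15559 m²
494.8 ft² × 0.092903 → 45.9684 m²
Combined: 23.4451 + 9.15559 + 45.9684 = 78.5691 m²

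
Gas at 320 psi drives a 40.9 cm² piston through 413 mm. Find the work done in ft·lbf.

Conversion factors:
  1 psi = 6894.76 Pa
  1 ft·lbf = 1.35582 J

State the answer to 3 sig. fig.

2750 ft·lbf

320 psi → 2.20632×10⁶ Pa
40.9 cm² → 0.00409 m²
F = P × A = 2.20632×10⁶ × 0.00409 = 9023.85 N
413 mm → 0.413 m
W = F × d = 9023.85 × 0.413 = 3726.85 J
In ft·lbf: 3726.85 / 1.35582 = 2748.78 ft·lbf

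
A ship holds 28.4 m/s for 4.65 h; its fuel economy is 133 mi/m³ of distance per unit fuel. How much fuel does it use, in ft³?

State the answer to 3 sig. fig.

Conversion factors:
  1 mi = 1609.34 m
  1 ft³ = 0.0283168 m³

4.65 h → 16740 s
d = v × t = 28.4 × 16740 = 475416 m
133 mi/m³ → 214042 m/m³
V = d / (distance per unit fuel) = 475416 / 214042 = 2.22113 m³
In ft³: 2.22113 / 0.0283168 = 78.4386 ft³

78.4 ft³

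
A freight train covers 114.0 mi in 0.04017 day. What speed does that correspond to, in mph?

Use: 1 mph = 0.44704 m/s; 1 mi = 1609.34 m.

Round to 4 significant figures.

114.0 mi × 1609.34 = 183465 m
0.04017 day × 86400 = 3470.69 s
v = d / t = 183465 m / 3470.69 s = 52.8612 m/s
52.8612 m/s ÷ (0.44704 m/s/mph) = 118.247 mph

118.2 mph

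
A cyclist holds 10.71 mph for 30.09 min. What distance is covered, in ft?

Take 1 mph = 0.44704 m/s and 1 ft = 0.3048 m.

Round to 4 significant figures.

10.71 mph × 0.44704 → 4.7878 m/s
30.09 min × 60 → 1805.4 s
d = v × t = 4.7878 m/s × 1805.4 s = 8643.89 m
8643.89 m ÷ (0.3048 m/ft) = 28359.2 ft

2.836×10⁴ ft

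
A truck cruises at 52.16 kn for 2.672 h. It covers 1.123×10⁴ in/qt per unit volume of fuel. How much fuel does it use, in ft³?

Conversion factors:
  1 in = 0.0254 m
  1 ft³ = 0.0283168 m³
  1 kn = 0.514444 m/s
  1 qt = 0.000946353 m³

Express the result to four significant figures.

30.24 ft³

52.16 kn → 26.8334 m/s
2.672 h → 9619.2 s
d = v × t = 26.8334 × 9619.2 = 258116 m
1.123×10⁴ in/qt → 301412 m/m³
V = d / (distance per unit fuel) = 258116 / 301412 = 0.856356 m³
In ft³: 0.856356 / 0.0283168 = 30.242 ft³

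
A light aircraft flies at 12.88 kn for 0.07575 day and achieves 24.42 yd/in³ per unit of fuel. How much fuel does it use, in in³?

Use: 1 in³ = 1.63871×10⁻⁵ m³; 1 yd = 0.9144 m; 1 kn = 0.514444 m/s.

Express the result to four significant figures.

1942 in³

12.88 kn → 6.62604 m/s
0.07575 day → 6544.8 s
d = v × t = 6.62604 × 6544.8 = 43366.1 m
24.42 yd/in³ → 1.36264×10⁶ m/m³
V = d / (distance per unit fuel) = 43366.1 / 1.36264×10⁶ = 0.0318251 m³
In in³: 0.0318251 / 1.63871×10⁻⁵ = 1942.08 in³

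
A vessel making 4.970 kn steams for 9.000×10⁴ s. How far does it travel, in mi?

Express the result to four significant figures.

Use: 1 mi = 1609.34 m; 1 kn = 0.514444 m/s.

4.970 kn × 0.514444 = 2.55679 m/s
d = v × t = 2.55679 m/s × 90000 s = 230111 m
230111 m ÷ (1609.34 m/mi) = 142.985 mi

143.0 mi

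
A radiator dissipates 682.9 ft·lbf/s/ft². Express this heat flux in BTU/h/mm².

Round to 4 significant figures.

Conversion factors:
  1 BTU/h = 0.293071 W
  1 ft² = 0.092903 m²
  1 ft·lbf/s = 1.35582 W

0.03401 BTU/h/mm²

682.9 ft·lbf/s/ft² × 1.35582 W/ft·lbf/s ÷ 0.092903 m²/ft² = 9966.2 W/m²
9966.2 W/m² ÷ 0.293071 W/BTU/h × 10⁻⁶ m²/mm² = 0.0340061 BTU/h/mm²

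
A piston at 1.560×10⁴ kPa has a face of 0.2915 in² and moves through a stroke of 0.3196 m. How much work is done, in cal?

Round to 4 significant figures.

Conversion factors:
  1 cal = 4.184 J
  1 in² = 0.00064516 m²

224.1 cal

1.560×10⁴ kPa → 1.56×10⁷ Pa
0.2915 in² → 1.88064×10⁻⁴ m²
F = P × A = 1.56×10⁷ × 1.88064×10⁻⁴ = 2933.8 N
W = F × d = 2933.8 × 0.3196 = 937.642 J
In cal: 937.642 / 4.184 = 224.102 cal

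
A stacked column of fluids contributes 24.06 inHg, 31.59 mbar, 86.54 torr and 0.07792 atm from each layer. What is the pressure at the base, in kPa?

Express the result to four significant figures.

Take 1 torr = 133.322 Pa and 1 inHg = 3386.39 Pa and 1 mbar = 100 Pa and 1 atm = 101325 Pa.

24.06 inHg × 3386.39 = 81476.5 Pa
31.59 mbar × 100 = 3159 Pa
86.54 torr × 133.322 = 11537.7 Pa
0.07792 atm × 101325 = 7895.24 Pa
Total: 81476.5 + 3159 + 11537.7 + 7895.24 = 104068 Pa
In kPa: 104068 / 1000 = 104.068 kPa

104.1 kPa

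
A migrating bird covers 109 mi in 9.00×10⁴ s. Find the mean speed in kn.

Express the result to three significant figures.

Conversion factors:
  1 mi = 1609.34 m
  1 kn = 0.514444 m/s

3.79 kn

109 mi × 1609.34 → 175418 m
v = d / t = 175418 m / 90000 s = 1.94909 m/s
1.94909 m/s ÷ (0.514444 m/s/kn) = 3.78873 kn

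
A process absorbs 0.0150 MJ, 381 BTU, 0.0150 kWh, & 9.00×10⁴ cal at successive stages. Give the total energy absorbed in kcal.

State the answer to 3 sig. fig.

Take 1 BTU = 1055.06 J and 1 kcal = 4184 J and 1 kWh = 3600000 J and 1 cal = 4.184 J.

0.0150 MJ × 1000000 → 15000 J
381 BTU × 1055.06 → 401978 J
0.0150 kWh × 3600000 → 54000 J
9.00×10⁴ cal × 4.184 → 376560 J
Sum: 15000 + 401978 + 54000 + 376560 = 847538 J
In kcal: 847538 / 4184 = 202.566 kcal

203 kcal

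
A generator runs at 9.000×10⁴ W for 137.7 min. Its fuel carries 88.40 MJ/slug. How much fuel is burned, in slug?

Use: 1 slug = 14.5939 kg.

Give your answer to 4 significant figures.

8.412 slug

137.7 min → 8262 s
E = P × t = 90000 × 8262 = 7.4358×10⁸ J
88.40 MJ/slug → 6.05733×10⁶ J/kg
m = E / e_s = 7.4358×10⁸ / 6.05733×10⁶ = 122.757 kg
In slug: 122.757 / 14.5939 = 8.41153 slug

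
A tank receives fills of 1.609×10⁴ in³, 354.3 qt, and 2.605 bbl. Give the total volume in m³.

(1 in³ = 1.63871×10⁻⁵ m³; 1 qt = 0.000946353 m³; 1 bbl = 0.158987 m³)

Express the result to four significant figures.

1.013 m³

1.609×10⁴ in³ × 1.63871×10⁻⁵ = 0.263668 m³
354.3 qt × 0.000946353 = 0.335293 m³
2.605 bbl × 0.158987 = 0.414161 m³
Total: 0.263668 + 0.335293 + 0.414161 = 1.01312 m³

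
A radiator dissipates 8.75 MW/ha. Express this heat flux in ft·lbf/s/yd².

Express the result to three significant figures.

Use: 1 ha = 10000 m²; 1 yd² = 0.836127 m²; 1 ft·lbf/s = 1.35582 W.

8.75 MW/ha × 1000000 W/MW ÷ 10000 m²/ha = 875 W/m²
875 W/m² ÷ 1.35582 W/ft·lbf/s × 0.836127 m²/yd² = 539.608 ft·lbf/s/yd²

540 ft·lbf/s/yd²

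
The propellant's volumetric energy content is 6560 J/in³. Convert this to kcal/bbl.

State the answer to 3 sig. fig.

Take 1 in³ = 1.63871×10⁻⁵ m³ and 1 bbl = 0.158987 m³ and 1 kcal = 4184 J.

1.52×10⁴ kcal/bbl

6560 J/in³ ÷ 1.63871×10⁻⁵ m³/in³ = 4.00315×10⁸ J/m³
4.00315×10⁸ J/m³ ÷ 4184 J/kcal × 0.158987 m³/bbl = 15211.5 kcal/bbl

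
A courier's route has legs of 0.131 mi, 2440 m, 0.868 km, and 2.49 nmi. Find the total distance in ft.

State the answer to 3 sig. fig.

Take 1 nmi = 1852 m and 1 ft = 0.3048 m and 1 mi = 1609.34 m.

2.67×10⁴ ft

0.131 mi × 1609.34 = 210.824 m
2440 m (already m)
0.868 km × 1000 = 868 m
2.49 nmi × 1852 = 4611.48 m
Total: 210.824 + 2440 + 868 + 4611.48 = 8130.3 m
In ft: 8130.3 / 0.3048 = 26674.2 ft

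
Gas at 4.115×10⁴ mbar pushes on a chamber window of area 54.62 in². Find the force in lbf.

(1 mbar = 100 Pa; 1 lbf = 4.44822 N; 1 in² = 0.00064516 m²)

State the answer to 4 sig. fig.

4.115×10⁴ mbar × 100 = 4.115×10⁶ Pa
54.62 in² × 0.00064516 = 0.0352386 m²
F = P × A = 4.115×10⁶ Pa × 0.0352386 m² = 145007 N
145007 N ÷ (4.44822 N/lbf) = 32598.9 lbf

3.260×10⁴ lbf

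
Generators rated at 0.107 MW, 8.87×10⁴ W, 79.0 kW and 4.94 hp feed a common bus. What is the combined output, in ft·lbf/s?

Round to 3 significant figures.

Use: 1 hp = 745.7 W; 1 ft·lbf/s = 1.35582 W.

0.107 MW × 1000000 = 107000 W
8.87×10⁴ W (already W)
79.0 kW × 1000 = 79000 W
4.94 hp × 745.7 = 3683.76 W
Combined: 107000 + 88700 + 79000 + 3683.76 = 278384 W
In ft·lbf/s: 278384 / 1.35582 = 205325 ft·lbf/s

2.05×10⁵ ft·lbf/s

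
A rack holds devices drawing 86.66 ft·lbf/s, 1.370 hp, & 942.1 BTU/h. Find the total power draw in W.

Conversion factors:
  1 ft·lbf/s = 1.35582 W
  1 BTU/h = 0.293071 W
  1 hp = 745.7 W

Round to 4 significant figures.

86.66 ft·lbf/s × 1.35582 → 117.495 W
1.370 hp × 745.7 → 1021.61 W
942.1 BTU/h × 0.293071 → 276.102 W
Combined: 117.495 + 1021.61 + 276.102 = 1415.21 W

1415 W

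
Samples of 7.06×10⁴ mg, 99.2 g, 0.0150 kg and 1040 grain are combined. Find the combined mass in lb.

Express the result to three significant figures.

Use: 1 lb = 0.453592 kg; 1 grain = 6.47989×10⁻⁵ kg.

0.556 lb

7.06×10⁴ mg × 10⁻⁶ → 0.0706 kg
99.2 g × 0.001 → 0.0992 kg
0.0150 kg (already kg)
1040 grain × 6.47989×10⁻⁵ → 0.0673909 kg
Combined: 0.0706 + 0.0992 + 0.015 + 0.0673909 = 0.252191 kg
In lb: 0.252191 / 0.453592 = 0.555986 lb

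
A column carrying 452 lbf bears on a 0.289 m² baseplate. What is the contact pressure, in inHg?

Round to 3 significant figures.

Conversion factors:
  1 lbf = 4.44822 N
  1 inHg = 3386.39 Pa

452 lbf × 4.44822 → 2010.6 N
P = F / A = 2010.6 N / 0.289 m² = 6957.09 Pa
6957.09 Pa ÷ (3386.39 Pa/inHg) = 2.05443 inHg

2.05 inHg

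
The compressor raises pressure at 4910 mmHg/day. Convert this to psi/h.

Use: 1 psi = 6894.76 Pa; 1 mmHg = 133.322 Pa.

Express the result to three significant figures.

4910 mmHg/day × 133.322 Pa/mmHg ÷ 86400 s/day = 7.57652 Pa/s
7.57652 Pa/s ÷ 6894.76 Pa/psi × 3600 s/h = 3.95597 psi/h

3.96 psi/h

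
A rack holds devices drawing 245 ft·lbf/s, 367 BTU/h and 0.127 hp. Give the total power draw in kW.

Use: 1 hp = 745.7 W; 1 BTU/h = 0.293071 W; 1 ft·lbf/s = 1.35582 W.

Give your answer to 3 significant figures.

0.534 kW

245 ft·lbf/s × 1.35582 = 332.176 W
367 BTU/h × 0.293071 = 107.557 W
0.127 hp × 745.7 = 94.7039 W
Sum: 332.176 + 107.557 + 94.7039 = 534.437 W
In kW: 534.437 / 1000 = 0.534437 kW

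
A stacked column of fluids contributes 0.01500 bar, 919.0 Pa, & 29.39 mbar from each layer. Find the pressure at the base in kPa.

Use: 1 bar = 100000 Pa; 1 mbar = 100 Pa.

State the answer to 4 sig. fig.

5.358 kPa

0.01500 bar × 100000 → 1500 Pa
919.0 Pa (already Pa)
29.39 mbar × 100 → 2939 Pa
Combined: 1500 + 919 + 2939 = 5358 Pa
In kPa: 5358 / 1000 = 5.358 kPa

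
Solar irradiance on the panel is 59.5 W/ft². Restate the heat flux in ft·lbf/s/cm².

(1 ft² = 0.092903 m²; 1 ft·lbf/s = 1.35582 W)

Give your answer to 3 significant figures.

0.0472 ft·lbf/s/cm²

59.5 W/ft² ÷ 0.092903 m²/ft² = 640.453 W/m²
640.453 W/m² ÷ 1.35582 W/ft·lbf/s × 0.0001 m²/cm² = 0.0472373 ft·lbf/s/cm²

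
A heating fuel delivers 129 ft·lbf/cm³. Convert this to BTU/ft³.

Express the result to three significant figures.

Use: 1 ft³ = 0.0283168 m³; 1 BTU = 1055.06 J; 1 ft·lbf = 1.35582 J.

4690 BTU/ft³

129 ft·lbf/cm³ × 1.35582 J/ft·lbf ÷ 10⁻⁶ m³/cm³ = 1.74901×10⁸ J/m³
1.74901×10⁸ J/m³ ÷ 1055.06 J/BTU × 0.0283168 m³/ft³ = 4694.18 BTU/ft³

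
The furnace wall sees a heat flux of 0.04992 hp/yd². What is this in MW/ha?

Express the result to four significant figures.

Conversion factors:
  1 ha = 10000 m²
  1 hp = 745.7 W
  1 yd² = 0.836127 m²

0.04992 hp/yd² × 745.7 W/hp ÷ 0.836127 m²/yd² = 44.5212 W/m²
44.5212 W/m² ÷ 1000000 W/MW × 10000 m²/ha = 0.445212 MW/ha

0.4452 MW/ha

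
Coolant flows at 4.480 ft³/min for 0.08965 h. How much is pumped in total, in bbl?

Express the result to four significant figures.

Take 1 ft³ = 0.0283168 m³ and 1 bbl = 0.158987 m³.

4.292 bbl

4.480 ft³/min → 0.00211432 m³/s
0.08965 h → 322.74 s
V = Q × t = 0.00211432 × 322.74 = 0.682376 m³
In bbl: 0.682376 / 0.158987 = 4.29202 bbl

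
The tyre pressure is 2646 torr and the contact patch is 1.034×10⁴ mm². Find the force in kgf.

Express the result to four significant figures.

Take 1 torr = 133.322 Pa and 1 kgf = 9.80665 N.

2646 torr × 133.322 = 352770 Pa
1.034×10⁴ mm² × 10⁻⁶ = 0.01034 m²
F = P × A = 352770 Pa × 0.01034 m² = 3647.64 N
3647.64 N ÷ (9.80665 N/kgf) = 371.956 kgf

372.0 kgf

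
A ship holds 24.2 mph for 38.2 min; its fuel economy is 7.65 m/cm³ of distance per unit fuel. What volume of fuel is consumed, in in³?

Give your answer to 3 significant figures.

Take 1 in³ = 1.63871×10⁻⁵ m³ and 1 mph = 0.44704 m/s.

198 in³

24.2 mph → 10.8184 m/s
38.2 min → 2292 s
d = v × t = 10.8184 × 2292 = 24795.8 m
7.65 m/cm³ → 7.65×10⁶ m/m³
V = d / (distance per unit fuel) = 24795.8 / 7.65×10⁶ = 0.00324128 m³
In in³: 0.00324128 / 1.63871×10⁻⁵ = 197.795 in³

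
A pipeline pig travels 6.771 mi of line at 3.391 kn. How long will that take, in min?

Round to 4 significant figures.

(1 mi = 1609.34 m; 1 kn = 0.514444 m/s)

6.771 mi × 1609.34 → 10896.8 m
3.391 kn × 0.514444 → 1.74448 m/s
t = d / v = 10896.8 m / 1.74448 m/s = 6246.45 s
6246.45 s ÷ (60 s/min) = 104.108 min

104.1 min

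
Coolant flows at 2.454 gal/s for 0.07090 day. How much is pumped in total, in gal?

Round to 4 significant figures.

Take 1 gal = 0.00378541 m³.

2.454 gal/s → 0.0092894 m³/s
0.07090 day → 6125.76 s
V = Q × t = 0.0092894 × 6125.76 = 56.9046 m³
In gal: 56.9046 / 0.00378541 = 15032.6 gal

1.503×10⁴ gal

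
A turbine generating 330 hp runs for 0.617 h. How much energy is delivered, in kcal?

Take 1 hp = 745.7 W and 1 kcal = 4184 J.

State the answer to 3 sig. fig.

330 hp × 745.7 = 246081 W
0.617 h × 3600 = 2221.2 s
E = P × t = 246081 W × 2221.2 s = 5.46595×10⁸ J
5.46595×10⁸ J ÷ (4184 J/kcal) = 130639 kcal

1.31×10⁵ kcal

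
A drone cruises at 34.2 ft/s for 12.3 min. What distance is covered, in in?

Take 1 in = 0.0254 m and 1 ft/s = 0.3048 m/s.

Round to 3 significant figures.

34.2 ft/s × 0.3048 = 10.4242 m/s
12.3 min × 60 = 738 s
d = v × t = 10.4242 m/s × 738 s = 7693.06 m
7693.06 m ÷ (0.0254 m/in) = 302876 in

3.03×10⁵ in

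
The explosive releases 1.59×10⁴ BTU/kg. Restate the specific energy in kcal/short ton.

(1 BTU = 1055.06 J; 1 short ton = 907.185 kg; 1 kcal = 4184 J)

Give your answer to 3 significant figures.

3.64×10⁶ kcal/short ton

1.59×10⁴ BTU/kg × 1055.06 J/BTU = 1.67755×10⁷ J/kg
1.67755×10⁷ J/kg ÷ 4184 J/kcal × 907.185 kg/short ton = 3.6373×10⁶ kcal/short ton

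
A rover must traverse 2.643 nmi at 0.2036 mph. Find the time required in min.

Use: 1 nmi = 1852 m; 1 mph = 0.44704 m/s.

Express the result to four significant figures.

896.3 min

2.643 nmi × 1852 = 4894.84 m
0.2036 mph × 0.44704 = 0.0910173 m/s
t = d / v = 4894.84 m / 0.0910173 m/s = 53779.2 s
53779.2 s ÷ (60 s/min) = 896.32 min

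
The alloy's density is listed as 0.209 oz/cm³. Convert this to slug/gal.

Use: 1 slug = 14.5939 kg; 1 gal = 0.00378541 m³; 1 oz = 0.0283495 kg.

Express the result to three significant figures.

0.209 oz/cm³ × 0.0283495 kg/oz ÷ 10⁻⁶ m³/cm³ = 5925.05 kg/m³
5925.05 kg/m³ ÷ 14.5939 kg/slug × 0.00378541 m³/gal = 1.53686 slug/gal

1.54 slug/gal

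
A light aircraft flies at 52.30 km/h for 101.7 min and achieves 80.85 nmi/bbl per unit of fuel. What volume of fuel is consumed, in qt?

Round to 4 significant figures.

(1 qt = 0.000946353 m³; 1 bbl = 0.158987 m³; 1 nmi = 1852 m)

52.30 km/h → 14.5278 m/s
101.7 min → 6102 s
d = v × t = 14.5278 × 6102 = 88648.6 m
80.85 nmi/bbl → 941802 m/m³
V = d / (distance per unit fuel) = 88648.6 / 941802 = 0.0941266 m³
In qt: 0.0941266 / 0.000946353 = 99.4625 qt

99.46 qt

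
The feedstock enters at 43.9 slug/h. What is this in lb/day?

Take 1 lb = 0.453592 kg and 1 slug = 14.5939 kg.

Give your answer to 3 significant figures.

3.39×10⁴ lb/day

43.9 slug/h × 14.5939 kg/slug ÷ 3600 s/h = 0.177965 kg/s
0.177965 kg/s ÷ 0.453592 kg/lb × 86400 s/day = 33898.7 lb/day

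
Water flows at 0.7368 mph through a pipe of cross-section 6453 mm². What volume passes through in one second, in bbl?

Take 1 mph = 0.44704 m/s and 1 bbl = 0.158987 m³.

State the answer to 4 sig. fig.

0.01337 bbl

0.7368 mph × 0.44704 → 0.329379 m/s
6453 mm² × 10⁻⁶ → 0.006453 m²
V = v × A × t = 0.329379 m/s × 0.006453 m² × 1 s = 0.00212548 m³
0.00212548 m³ ÷ (0.158987 m³/bbl) = 0.0133689 bbl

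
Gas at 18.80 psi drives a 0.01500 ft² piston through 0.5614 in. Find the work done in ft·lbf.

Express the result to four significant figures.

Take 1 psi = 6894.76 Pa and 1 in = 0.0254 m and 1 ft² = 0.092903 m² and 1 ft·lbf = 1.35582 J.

1.900 ft·lbf

18.80 psi → 129621 Pa
0.01500 ft² → 0.00139354 m²
F = P × A = 129621 × 0.00139354 = 180.632 N
0.5614 in → 0.0142596 m
W = F × d = 180.632 × 0.0142596 = 2.57574 J
In ft·lbf: 2.57574 / 1.35582 = 1.89977 ft·lbf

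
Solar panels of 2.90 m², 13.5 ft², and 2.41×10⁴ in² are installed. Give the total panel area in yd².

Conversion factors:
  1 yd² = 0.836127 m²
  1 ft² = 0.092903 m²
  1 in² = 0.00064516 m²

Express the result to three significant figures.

23.6 yd²

2.90 m² (already m²)
13.5 ft² × 0.092903 = 1.25419 m²
2.41×10⁴ in² × 0.00064516 = 15.5484 m²
Total: 2.9 + 1.25419 + 15.5484 = 19.7026 m²
In yd²: 19.7026 / 0.836127 = 23.5641 yd²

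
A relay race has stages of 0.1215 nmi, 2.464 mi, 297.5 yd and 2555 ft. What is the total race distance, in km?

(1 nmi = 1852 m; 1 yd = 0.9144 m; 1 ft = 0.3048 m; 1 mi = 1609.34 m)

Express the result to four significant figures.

0.1215 nmi × 1852 = 225.018 m
2.464 mi × 1609.34 = 3965.41 m
297.5 yd × 0.9144 = 272.034 m
2555 ft × 0.3048 = 778.764 m
Total: 225.018 + 3965.41 + 272.034 + 778.764 = 5241.23 m
In km: 5241.23 / 1000 = 5.24123 km

5.241 km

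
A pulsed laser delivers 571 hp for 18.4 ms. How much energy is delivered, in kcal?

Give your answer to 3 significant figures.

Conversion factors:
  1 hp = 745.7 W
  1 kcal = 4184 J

1.87 kcal

571 hp × 745.7 → 425795 W
18.4 ms × 0.001 → 0.0184 s
E = P × t = 425795 W × 0.0184 s = 7834.63 J
7834.63 J ÷ (4184 J/kcal) = 1.87252 kcal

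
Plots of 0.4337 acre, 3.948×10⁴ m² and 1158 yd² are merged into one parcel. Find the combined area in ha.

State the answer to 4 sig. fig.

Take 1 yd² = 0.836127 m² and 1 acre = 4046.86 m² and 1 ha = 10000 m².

0.4337 acre × 4046.86 = 1755.12 m²
3.948×10⁴ m² (already m²)
1158 yd² × 0.836127 = 968.235 m²
Sum: 1755.12 + 39480 + 968.235 = 42203.4 m²
In ha: 42203.4 / 10000 = 4.22034 ha

4.220 ha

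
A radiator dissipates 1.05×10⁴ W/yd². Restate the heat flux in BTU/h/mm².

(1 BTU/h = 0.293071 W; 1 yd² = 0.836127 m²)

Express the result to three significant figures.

1.05×10⁴ W/yd² ÷ 0.836127 m²/yd² = 12557.9 W/m²
12557.9 W/m² ÷ 0.293071 W/BTU/h × 10⁻⁶ m²/mm² = 0.0428493 BTU/h/mm²

0.0428 BTU/h/mm²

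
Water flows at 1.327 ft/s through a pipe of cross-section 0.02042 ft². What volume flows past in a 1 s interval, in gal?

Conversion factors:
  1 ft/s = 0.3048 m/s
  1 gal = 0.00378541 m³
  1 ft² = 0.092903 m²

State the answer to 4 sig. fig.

1.327 ft/s × 0.3048 → 0.40447 m/s
0.02042 ft² × 0.092903 → 0.00189708 m²
V = v × A × t = 0.40447 m/s × 0.00189708 m² × 1 s = 7.67312×10⁻⁴ m³
7.67312×10⁻⁴ m³ ÷ (0.00378541 m³/gal) = 0.202702 gal

0.2027 gal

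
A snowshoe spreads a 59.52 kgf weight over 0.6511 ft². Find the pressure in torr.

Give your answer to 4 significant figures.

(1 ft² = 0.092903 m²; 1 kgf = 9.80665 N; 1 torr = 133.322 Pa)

59.52 kgf × 9.80665 → 583.692 N
0.6511 ft² × 0.092903 → 0.0604891 m²
P = F / A = 583.692 N / 0.0604891 m² = 9649.54 Pa
9649.54 Pa ÷ (133.322 Pa/torr) = 72.3777 torr

72.38 torr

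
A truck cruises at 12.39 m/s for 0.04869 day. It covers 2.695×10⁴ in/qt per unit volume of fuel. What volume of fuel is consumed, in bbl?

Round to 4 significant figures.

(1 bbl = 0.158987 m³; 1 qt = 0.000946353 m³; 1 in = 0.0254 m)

0.4532 bbl

0.04869 day → 4206.82 s
d = v × t = 12.39 × 4206.82 = 52122.5 m
2.695×10⁴ in/qt → 723335 m/m³
V = d / (distance per unit fuel) = 52122.5 / 723335 = 0.0720586 m³
In bbl: 0.0720586 / 0.158987 = 0.453236 bbl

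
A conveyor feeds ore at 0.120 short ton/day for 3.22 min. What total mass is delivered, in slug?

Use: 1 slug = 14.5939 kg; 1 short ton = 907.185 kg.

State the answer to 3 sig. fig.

0.0167 slug

0.120 short ton/day → 0.00125998 kg/s
3.22 min → 193.2 s
m = ṁ × t = 0.00125998 × 193.2 = 0.243428 kg
In slug: 0.243428 / 14.5939 = 0.0166801 slug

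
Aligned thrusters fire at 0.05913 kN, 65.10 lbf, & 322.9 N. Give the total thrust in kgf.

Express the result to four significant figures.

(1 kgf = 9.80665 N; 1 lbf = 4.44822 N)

0.05913 kN × 1000 = 59.13 N
65.10 lbf × 4.44822 = 289.579 N
322.9 N (already N)
Total: 59.13 + 289.579 + 322.9 = 671.609 N
In kgf: 671.609 / 9.80665 = 68.4851 kgf

68.49 kgf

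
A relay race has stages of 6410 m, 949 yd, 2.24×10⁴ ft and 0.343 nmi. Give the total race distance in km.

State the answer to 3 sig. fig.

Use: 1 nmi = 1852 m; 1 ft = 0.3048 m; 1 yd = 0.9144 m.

6410 m (already m)
949 yd × 0.9144 = 867.766 m
2.24×10⁴ ft × 0.3048 = 6827.52 m
0.343 nmi × 1852 = 635.236 m
Sum: 6410 + 867.766 + 6827.52 + 635.236 = 14740.5 m
In km: 14740.5 / 1000 = 14.7405 km

14.7 km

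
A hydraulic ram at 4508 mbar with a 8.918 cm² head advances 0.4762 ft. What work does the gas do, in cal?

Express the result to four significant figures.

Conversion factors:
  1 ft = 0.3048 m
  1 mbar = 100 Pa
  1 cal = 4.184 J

13.95 cal

4508 mbar → 450800 Pa
8.918 cm² → 8.918×10⁻⁴ m²
F = P × A = 450800 × 8.918×10⁻⁴ = 402.023 N
0.4762 ft → 0.145146 m
W = F × d = 402.023 × 0.145146 = 58.352 J
In cal: 58.352 / 4.184 = 13.9465 cal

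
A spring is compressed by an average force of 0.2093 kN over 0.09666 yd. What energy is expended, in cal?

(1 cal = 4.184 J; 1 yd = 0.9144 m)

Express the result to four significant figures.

0.2093 kN × 1000 → 209.3 N
0.09666 yd × 0.9144 → 0.0883859 m
W = F × d = 209.3 N × 0.0883859 m = 18.4992 J
18.4992 J ÷ (4.184 J/cal) = 4.42141 cal

4.421 cal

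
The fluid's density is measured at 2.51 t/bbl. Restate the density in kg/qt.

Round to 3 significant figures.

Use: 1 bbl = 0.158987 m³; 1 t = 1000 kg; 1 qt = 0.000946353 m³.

2.51 t/bbl × 1000 kg/t ÷ 0.158987 m³/bbl = 15787.5 kg/m³
15787.5 kg/m³ × 0.000946353 m³/qt = 14.9405 kg/qt

14.9 kg/qt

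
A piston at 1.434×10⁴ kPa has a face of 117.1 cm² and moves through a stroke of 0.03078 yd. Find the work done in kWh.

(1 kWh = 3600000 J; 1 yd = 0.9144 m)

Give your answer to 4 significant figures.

1.434×10⁴ kPa → 1.434×10⁷ Pa
117.1 cm² → 0.01171 m²
F = P × A = 1.434×10⁷ × 0.01171 = 167921 N
0.03078 yd → 0.0281452 m
W = F × d = 167921 × 0.0281452 = 4726.17 J
In kWh: 4726.17 / 3600000 = 0.00131282 kWh

0.001313 kWh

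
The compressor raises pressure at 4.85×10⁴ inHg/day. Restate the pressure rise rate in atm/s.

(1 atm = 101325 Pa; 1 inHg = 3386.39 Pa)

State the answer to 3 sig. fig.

0.0188 atm/s

4.85×10⁴ inHg/day × 3386.39 Pa/inHg ÷ 86400 s/day = 1900.92 Pa/s
1900.92 Pa/s ÷ 101325 Pa/atm = 0.0187606 atm/s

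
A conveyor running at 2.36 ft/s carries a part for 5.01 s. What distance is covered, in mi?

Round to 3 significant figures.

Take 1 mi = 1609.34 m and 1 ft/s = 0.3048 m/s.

2.36 ft/s × 0.3048 → 0.719328 m/s
d = v × t = 0.719328 m/s × 5.01 s = 3.60383 m
3.60383 m ÷ (1609.34 m/mi) = 0.00223932 mi

0.00224 mi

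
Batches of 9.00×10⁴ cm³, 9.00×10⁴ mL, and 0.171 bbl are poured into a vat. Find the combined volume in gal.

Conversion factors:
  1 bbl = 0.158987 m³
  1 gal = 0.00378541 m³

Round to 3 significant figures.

9.00×10⁴ cm³ × 10⁻⁶ = 0.09 m³
9.00×10⁴ mL × 10⁻⁶ = 0.09 m³
0.171 bbl × 0.158987 = 0.0271868 m³
Sum: 0.09 + 0.09 + 0.0271868 = 0.207187 m³
In gal: 0.207187 / 0.00378541 = 54.733 gal

54.7 gal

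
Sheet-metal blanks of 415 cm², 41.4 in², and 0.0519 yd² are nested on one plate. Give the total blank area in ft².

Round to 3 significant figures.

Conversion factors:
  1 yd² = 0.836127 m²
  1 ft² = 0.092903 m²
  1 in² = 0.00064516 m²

1.20 ft²

415 cm² × 0.0001 = 0.0415 m²
41.4 in² × 0.00064516 = 0.0267096 m²
0.0519 yd² × 0.836127 = 0.043395 m²
Total: 0.0415 + 0.0267096 + 0.043395 = 0.111605 m²
In ft²: 0.111605 / 0.092903 = 1.20131 ft²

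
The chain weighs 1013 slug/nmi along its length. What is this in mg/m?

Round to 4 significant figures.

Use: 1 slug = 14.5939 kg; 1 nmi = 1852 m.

7.983×10⁶ mg/m

1013 slug/nmi × 14.5939 kg/slug ÷ 1852 m/nmi = 7.98252 kg/m
7.98252 kg/m ÷ 10⁻⁶ kg/mg = 7.98252×10⁶ mg/m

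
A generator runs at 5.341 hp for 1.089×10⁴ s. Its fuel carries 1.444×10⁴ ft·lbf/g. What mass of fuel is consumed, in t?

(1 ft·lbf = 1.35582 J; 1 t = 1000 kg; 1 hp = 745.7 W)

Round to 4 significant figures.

0.002215 t

5.341 hp → 3982.78 W
E = P × t = 3982.78 × 10890 = 4.33725×10⁷ J
1.444×10⁴ ft·lbf/g → 1.9578×10⁷ J/kg
m = E / e_s = 4.33725×10⁷ / 1.9578×10⁷ = 2.21537 kg
In t: 2.21537 / 1000 = 0.00221537 t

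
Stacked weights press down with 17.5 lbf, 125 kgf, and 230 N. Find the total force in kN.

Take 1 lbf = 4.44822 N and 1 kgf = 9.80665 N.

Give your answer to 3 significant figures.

17.5 lbf × 4.44822 = 77.8438 N
125 kgf × 9.80665 = 1225.83 N
230 N (already N)
Total: 77.8438 + 1225.83 + 230 = 1533.67 N
In kN: 1533.67 / 1000 = 1.53367 kN

1.53 kN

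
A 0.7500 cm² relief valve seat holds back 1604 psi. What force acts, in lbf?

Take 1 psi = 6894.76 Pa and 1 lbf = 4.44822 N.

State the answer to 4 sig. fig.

1604 psi × 6894.76 → 1.10592×10⁷ Pa
0.7500 cm² × 0.0001 → 7.5×10⁻⁵ m²
F = P × A = 1.10592×10⁷ Pa × 7.5×10⁻⁵ m² = 829.44 N
829.44 N ÷ (4.44822 N/lbf) = 186.466 lbf

186.5 lbf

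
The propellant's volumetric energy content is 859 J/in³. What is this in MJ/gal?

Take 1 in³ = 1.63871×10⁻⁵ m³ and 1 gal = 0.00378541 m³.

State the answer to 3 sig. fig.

0.198 MJ/gal

859 J/in³ ÷ 1.63871×10⁻⁵ m³/in³ = 5.24193×10⁷ J/m³
5.24193×10⁷ J/m³ ÷ 1000000 J/MJ × 0.00378541 m³/gal = 0.198429 MJ/gal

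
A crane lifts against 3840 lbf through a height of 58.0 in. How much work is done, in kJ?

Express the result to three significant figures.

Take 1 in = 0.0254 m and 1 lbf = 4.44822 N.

25.2 kJ

3840 lbf × 4.44822 = 17081.2 N
58.0 in × 0.0254 = 1.4732 m
W = F × d = 17081.2 N × 1.4732 m = 25164 J
25164 J ÷ (1000 J/kJ) = 25.164 kJ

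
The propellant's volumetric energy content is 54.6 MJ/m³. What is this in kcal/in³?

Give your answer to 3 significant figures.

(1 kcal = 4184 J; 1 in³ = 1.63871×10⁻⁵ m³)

54.6 MJ/m³ × 1000000 J/MJ = 5.46×10⁷ J/m³
5.46×10⁷ J/m³ ÷ 4184 J/kcal × 1.63871×10⁻⁵ m³/in³ = 0.213847 kcal/in³

0.214 kcal/in³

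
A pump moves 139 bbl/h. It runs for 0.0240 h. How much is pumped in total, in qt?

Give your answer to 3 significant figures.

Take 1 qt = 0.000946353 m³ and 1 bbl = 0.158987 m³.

139 bbl/h → 0.00613866 m³/s
0.0240 h → 86.4 s
V = Q × t = 0.00613866 × 86.4 = 0.53038 m³
In qt: 0.53038 / 0.000946353 = 560.446 qt

560 qt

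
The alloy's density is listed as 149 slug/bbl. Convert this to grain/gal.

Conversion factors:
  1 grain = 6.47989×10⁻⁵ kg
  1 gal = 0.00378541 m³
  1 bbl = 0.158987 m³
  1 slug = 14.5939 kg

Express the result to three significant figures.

149 slug/bbl × 14.5939 kg/slug ÷ 0.158987 m³/bbl = 13677.2 kg/m³
13677.2 kg/m³ ÷ 6.47989×10⁻⁵ kg/grain × 0.00378541 m³/gal = 798992 grain/gal

7.99×10⁵ grain/gal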